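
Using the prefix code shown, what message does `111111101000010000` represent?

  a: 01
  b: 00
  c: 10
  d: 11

Read left to right; each codeword is recognised as soon as it completes (prefix code):
  11→d | 11→d | 11→d | 10→c | 10→c | 00→b | 01→a | 00→b | 00→b
Decoded message: dddccbabb

dddccbabb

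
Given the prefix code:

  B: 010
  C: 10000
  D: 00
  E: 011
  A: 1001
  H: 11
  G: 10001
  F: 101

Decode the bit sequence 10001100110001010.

GAGB

Read left to right; each codeword is recognised as soon as it completes (prefix code):
  10001→G | 1001→A | 10001→G | 010→B
Decoded message: GAGB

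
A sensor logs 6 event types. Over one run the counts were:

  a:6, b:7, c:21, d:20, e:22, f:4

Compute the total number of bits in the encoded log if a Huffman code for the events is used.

187

Greedily combine the two least-frequent nodes:
f(4) + a(6) → 10
b(7) + 10 → 17
17 + d(20) → 37
c(21) + e(22) → 43
37 + 43 → 80
The encoded length is the sum of every internal node's weight: 10 + 17 + 37 + 43 + 80 = 187 bits.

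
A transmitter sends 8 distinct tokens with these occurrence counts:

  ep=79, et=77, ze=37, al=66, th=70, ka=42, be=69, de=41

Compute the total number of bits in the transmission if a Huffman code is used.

1442

Greedily combine the two least-frequent nodes:
combine ze(37), de(41) → 78
combine ka(42), al(66) → 108
combine be(69), th(70) → 139
combine et(77), 78 → 155
combine ep(79), 108 → 187
combine 139, 155 → 294
combine 187, 294 → 481
Total encoded bits = sum of merged weights = 78 + 108 + 139 + 155 + 187 + 294 + 481 = 1442.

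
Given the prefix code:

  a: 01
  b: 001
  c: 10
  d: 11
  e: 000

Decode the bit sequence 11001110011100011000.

Read left to right; each codeword is recognised as soon as it completes (prefix code):
  11→d | 001→b | 11→d | 001→b | 11→d | 000→e | 11→d | 000→e
Decoded message: dbdbdede

dbdbdede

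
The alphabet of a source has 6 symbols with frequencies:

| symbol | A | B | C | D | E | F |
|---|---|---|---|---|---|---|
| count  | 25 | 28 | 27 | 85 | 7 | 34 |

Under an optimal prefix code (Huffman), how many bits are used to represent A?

Build the tree from the bottom:
merge E(7) and A(25): 32
merge C(27) and B(28): 55
merge 32 and F(34): 66
merge 55 and 66: 121
merge D(85) and 121: 206
The subtree containing A is merged 4 times, so code length = 4.

4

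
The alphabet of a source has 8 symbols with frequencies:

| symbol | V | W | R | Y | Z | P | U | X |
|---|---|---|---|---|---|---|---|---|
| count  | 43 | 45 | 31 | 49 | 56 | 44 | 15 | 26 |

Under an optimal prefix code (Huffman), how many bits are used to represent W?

Huffman merges, smallest pair first:
combine U(15), X(26) → 41
combine R(31), 41 → 72
combine V(43), P(44) → 87
combine W(45), Y(49) → 94
combine Z(56), 72 → 128
combine 87, 94 → 181
combine 128, 181 → 309
W sits 3 levels below the root, so its codeword is 3 bits.

3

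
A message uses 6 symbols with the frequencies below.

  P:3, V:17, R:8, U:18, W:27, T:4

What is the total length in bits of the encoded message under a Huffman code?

176

Greedily combine the two least-frequent nodes:
merge P(3) and T(4): 7
merge 7 and R(8): 15
merge 15 and V(17): 32
merge U(18) and W(27): 45
merge 32 and 45: 77
Total encoded bits = sum of merged weights = 7 + 15 + 32 + 45 + 77 = 176.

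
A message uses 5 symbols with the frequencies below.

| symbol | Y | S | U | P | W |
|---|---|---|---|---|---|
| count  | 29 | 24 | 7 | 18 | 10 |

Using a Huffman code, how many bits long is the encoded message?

193

Build the Huffman tree bottom-up:
U(7) + W(10) → 17
17 + P(18) → 35
S(24) + Y(29) → 53
35 + 53 → 88
Total encoded bits = sum of merged weights = 17 + 35 + 53 + 88 = 193.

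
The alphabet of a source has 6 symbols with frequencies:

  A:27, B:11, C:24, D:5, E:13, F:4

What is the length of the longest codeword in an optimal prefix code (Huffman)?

4

Merge the two lowest-weight nodes at each step:
combine F(4), D(5) → 9
combine 9, B(11) → 20
combine E(13), 20 → 33
combine C(24), A(27) → 51
combine 33, 51 → 84
The rarest symbols sit at the bottom; the longest codeword is 4 bits.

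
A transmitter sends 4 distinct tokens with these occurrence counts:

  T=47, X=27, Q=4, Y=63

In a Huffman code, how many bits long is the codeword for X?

3

Huffman merges, smallest pair first:
combine Q(4), X(27) → 31
combine 31, T(47) → 78
combine Y(63), 78 → 141
X's leaf is at depth 3, giving a 3-bit codeword.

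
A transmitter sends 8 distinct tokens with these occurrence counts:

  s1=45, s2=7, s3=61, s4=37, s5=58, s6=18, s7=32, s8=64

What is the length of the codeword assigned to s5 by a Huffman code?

3

Huffman merges, smallest pair first:
merge s2(7) and s6(18): 25
merge 25 and s7(32): 57
merge s4(37) and s1(45): 82
merge 57 and s5(58): 115
merge s3(61) and s8(64): 125
merge 82 and 115: 197
merge 125 and 197: 322
s5 sits 3 levels below the root, so its codeword is 3 bits.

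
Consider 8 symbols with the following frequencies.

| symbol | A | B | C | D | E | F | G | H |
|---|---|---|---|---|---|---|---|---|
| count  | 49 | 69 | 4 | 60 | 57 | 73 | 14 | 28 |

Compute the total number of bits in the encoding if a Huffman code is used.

984

Greedily combine the two least-frequent nodes:
merge C(4) and G(14): 18
merge 18 and H(28): 46
merge 46 and A(49): 95
merge E(57) and D(60): 117
merge B(69) and F(73): 142
merge 95 and 117: 212
merge 142 and 212: 354
Each symbol's bit-cost is frequency × depth; summing gives 984 bits (equivalently 18 + 46 + 95 + 117 + 142 + 212 + 354).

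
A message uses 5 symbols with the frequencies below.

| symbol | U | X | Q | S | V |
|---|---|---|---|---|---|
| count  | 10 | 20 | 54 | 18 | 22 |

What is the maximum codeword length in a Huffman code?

3

Merge the two lowest-weight nodes at each step:
merge U(10) and S(18): 28
merge X(20) and V(22): 42
merge 28 and 42: 70
merge Q(54) and 70: 124
Maximum depth reached is 3.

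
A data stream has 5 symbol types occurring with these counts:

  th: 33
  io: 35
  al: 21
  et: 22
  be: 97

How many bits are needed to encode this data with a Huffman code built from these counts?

Build the Huffman tree bottom-up:
al(21) + et(22) → 43
th(33) + io(35) → 68
43 + 68 → 111
be(97) + 111 → 208
Each symbol's bit-cost is frequency × depth; summing gives 430 bits (equivalently 43 + 68 + 111 + 208).

430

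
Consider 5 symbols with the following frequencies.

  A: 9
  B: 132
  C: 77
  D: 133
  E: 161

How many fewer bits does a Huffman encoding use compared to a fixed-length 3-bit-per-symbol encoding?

426

Fixed-length: 3 bits × 512 symbols = 1536 bits.
Huffman merges:
combine A(9), C(77) → 86
combine 86, B(132) → 218
combine D(133), E(161) → 294
combine 218, 294 → 512
Huffman total = 86 + 218 + 294 + 512 = 1110 bits.
Saving = 1536 − 1110 = 426 bits.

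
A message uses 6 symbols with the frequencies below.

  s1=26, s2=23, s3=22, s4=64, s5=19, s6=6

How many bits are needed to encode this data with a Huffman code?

Greedily combine the two least-frequent nodes:
merge s6(6) and s5(19): 25
merge s3(22) and s2(23): 45
merge 25 and s1(26): 51
merge 45 and 51: 96
merge s4(64) and 96: 160
Each symbol's bit-cost is frequency × depth; summing gives 377 bits (equivalently 25 + 45 + 51 + 96 + 160).

377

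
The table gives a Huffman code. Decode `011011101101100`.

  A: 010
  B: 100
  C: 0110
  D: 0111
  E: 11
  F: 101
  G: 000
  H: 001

Read left to right; each codeword is recognised as soon as it completes (prefix code):
  0110→C | 11→E | 101→F | 101→F | 100→B
Decoded message: CEFFB

CEFFB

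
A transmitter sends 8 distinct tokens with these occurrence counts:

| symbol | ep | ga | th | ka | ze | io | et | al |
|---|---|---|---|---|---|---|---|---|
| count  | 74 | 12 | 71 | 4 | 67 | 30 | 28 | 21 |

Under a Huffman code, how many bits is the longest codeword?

5

Merge the two lowest-weight nodes at each step:
merge ka(4) and ga(12): 16
merge 16 and al(21): 37
merge et(28) and io(30): 58
merge 37 and 58: 95
merge ze(67) and th(71): 138
merge ep(74) and 95: 169
merge 138 and 169: 307
The first pair merged (ka, ga) ends up deepest, at depth 5.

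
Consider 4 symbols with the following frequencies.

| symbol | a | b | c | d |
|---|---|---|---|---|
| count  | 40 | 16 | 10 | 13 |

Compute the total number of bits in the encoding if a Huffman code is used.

Build the Huffman tree bottom-up:
combine c(10), d(13) → 23
combine b(16), 23 → 39
combine 39, a(40) → 79
Each symbol's bit-cost is frequency × depth; summing gives 141 bits (equivalently 23 + 39 + 79).

141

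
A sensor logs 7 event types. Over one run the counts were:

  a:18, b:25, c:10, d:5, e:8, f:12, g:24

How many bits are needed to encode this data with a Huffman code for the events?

270

Greedily combine the two least-frequent nodes:
combine d(5), e(8) → 13
combine c(10), f(12) → 22
combine 13, a(18) → 31
combine 22, g(24) → 46
combine b(25), 31 → 56
combine 46, 56 → 102
Each symbol's bit-cost is frequency × depth; summing gives 270 bits (equivalently 13 + 22 + 31 + 46 + 56 + 102).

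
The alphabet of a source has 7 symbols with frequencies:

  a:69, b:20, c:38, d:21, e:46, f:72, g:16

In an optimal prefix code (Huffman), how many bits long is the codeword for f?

2

Build the tree from the bottom:
merge g(16) and b(20): 36
merge d(21) and 36: 57
merge c(38) and e(46): 84
merge 57 and a(69): 126
merge f(72) and 84: 156
merge 126 and 156: 282
The subtree containing f is merged 2 times, so code length = 2.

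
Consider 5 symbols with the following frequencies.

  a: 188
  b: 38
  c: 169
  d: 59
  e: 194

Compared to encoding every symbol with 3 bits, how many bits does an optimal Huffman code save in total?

551

Fixed-length: 3 bits × 648 symbols = 1944 bits.
Huffman merges:
b(38) + d(59) → 97
97 + c(169) → 266
a(188) + e(194) → 382
266 + 382 → 648
Huffman total = 97 + 266 + 382 + 648 = 1393 bits.
Saving = 1944 − 1393 = 551 bits.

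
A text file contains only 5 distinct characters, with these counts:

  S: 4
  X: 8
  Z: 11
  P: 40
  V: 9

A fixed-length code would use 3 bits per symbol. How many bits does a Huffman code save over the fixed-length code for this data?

Fixed-length: 3 bits × 72 symbols = 216 bits.
Huffman merges:
merge S(4) and X(8): 12
merge V(9) and Z(11): 20
merge 12 and 20: 32
merge 32 and P(40): 72
Huffman total = 12 + 20 + 32 + 72 = 136 bits.
Saving = 216 − 136 = 80 bits.

80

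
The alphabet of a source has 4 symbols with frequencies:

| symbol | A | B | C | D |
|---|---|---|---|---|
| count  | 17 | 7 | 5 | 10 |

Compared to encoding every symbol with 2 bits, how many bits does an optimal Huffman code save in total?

5

Fixed-length: 2 bits × 39 symbols = 78 bits.
Huffman merges:
combine C(5), B(7) → 12
combine D(10), 12 → 22
combine A(17), 22 → 39
Huffman total = 12 + 22 + 39 = 73 bits.
Saving = 78 − 73 = 5 bits.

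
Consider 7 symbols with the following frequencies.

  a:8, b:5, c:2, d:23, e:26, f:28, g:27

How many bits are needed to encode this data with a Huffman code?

298

Greedily combine the two least-frequent nodes:
merge c(2) and b(5): 7
merge 7 and a(8): 15
merge 15 and d(23): 38
merge e(26) and g(27): 53
merge f(28) and 38: 66
merge 53 and 66: 119
The encoded length is the sum of every internal node's weight: 7 + 15 + 38 + 53 + 66 + 119 = 298 bits.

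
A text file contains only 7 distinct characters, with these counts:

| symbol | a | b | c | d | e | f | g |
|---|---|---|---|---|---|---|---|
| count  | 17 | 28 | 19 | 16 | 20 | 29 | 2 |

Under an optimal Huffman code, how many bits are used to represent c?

3

Huffman merges, smallest pair first:
merge g(2) and d(16): 18
merge a(17) and 18: 35
merge c(19) and e(20): 39
merge b(28) and f(29): 57
merge 35 and 39: 74
merge 57 and 74: 131
c's leaf is at depth 3, giving a 3-bit codeword.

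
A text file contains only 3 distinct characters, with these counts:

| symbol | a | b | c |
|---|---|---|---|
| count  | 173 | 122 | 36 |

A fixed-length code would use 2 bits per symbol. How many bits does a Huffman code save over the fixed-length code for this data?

Fixed-length: 2 bits × 331 symbols = 662 bits.
Huffman merges:
c(36) + b(122) → 158
158 + a(173) → 331
Huffman total = 158 + 331 = 489 bits.
Saving = 662 − 489 = 173 bits.

173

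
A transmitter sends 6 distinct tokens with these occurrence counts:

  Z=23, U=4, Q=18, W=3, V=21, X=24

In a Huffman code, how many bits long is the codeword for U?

Repeatedly merge the two smallest:
W(3) + U(4) → 7
7 + Q(18) → 25
V(21) + Z(23) → 44
X(24) + 25 → 49
44 + 49 → 93
U sits 4 levels below the root, so its codeword is 4 bits.

4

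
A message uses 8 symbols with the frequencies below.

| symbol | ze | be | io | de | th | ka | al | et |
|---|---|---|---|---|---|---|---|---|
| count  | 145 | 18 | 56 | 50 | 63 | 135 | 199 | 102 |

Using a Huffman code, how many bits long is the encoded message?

Merge the two smallest weights repeatedly:
merge be(18) and de(50): 68
merge io(56) and th(63): 119
merge 68 and et(102): 170
merge 119 and ka(135): 254
merge ze(145) and 170: 315
merge al(199) and 254: 453
merge 315 and 453: 768
Each symbol's bit-cost is frequency × depth; summing gives 2147 bits (equivalently 68 + 119 + 170 + 254 + 315 + 453 + 768).

2147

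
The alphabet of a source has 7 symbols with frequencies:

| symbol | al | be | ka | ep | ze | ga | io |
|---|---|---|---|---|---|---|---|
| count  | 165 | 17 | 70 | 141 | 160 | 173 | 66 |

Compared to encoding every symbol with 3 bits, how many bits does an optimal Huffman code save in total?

Fixed-length: 3 bits × 792 symbols = 2376 bits.
Huffman merges:
combine be(17), io(66) → 83
combine ka(70), 83 → 153
combine ep(141), 153 → 294
combine ze(160), al(165) → 325
combine ga(173), 294 → 467
combine 325, 467 → 792
Huffman total = 83 + 153 + 294 + 325 + 467 + 792 = 2114 bits.
Saving = 2376 − 2114 = 262 bits.

262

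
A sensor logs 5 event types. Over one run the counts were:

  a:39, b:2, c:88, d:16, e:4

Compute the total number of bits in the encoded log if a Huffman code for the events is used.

238

Merge the two smallest weights repeatedly:
b(2) + e(4) → 6
6 + d(16) → 22
22 + a(39) → 61
61 + c(88) → 149
Total encoded bits = sum of merged weights = 6 + 22 + 61 + 149 = 238.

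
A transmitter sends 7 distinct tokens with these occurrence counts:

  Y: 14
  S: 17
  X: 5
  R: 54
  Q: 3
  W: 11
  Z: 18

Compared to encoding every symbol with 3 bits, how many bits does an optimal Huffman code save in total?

81

Fixed-length: 3 bits × 122 symbols = 366 bits.
Huffman merges:
merge Q(3) and X(5): 8
merge 8 and W(11): 19
merge Y(14) and S(17): 31
merge Z(18) and 19: 37
merge 31 and 37: 68
merge R(54) and 68: 122
Huffman total = 8 + 19 + 31 + 37 + 68 + 122 = 285 bits.
Saving = 366 − 285 = 81 bits.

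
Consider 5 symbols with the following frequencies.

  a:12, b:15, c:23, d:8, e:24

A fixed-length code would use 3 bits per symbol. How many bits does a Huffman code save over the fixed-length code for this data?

Fixed-length: 3 bits × 82 symbols = 246 bits.
Huffman merges:
merge d(8) and a(12): 20
merge b(15) and 20: 35
merge c(23) and e(24): 47
merge 35 and 47: 82
Huffman total = 20 + 35 + 47 + 82 = 184 bits.
Saving = 246 − 184 = 62 bits.

62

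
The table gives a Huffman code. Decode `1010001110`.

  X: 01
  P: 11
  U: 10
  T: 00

UUTPU

Read left to right; each codeword is recognised as soon as it completes (prefix code):
  10→U | 10→U | 00→T | 11→P | 10→U
Decoded message: UUTPU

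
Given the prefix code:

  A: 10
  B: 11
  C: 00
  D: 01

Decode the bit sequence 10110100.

ABDC

Read left to right; each codeword is recognised as soon as it completes (prefix code):
  10→A | 11→B | 01→D | 00→C
Decoded message: ABDC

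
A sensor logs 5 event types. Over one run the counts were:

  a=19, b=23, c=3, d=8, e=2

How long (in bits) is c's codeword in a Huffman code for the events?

4

Build the tree from the bottom:
e(2) + c(3) → 5
5 + d(8) → 13
13 + a(19) → 32
b(23) + 32 → 55
The subtree containing c is merged 4 times, so code length = 4.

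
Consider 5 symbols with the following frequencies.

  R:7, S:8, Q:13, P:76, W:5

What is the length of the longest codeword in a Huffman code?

4

Merge the two lowest-weight nodes at each step:
W(5) + R(7) → 12
S(8) + 12 → 20
Q(13) + 20 → 33
33 + P(76) → 109
The first pair merged (W, R) ends up deepest, at depth 4.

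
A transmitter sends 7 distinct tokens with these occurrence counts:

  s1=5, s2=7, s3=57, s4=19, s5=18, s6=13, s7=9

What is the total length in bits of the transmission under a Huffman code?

Merge the two smallest weights repeatedly:
merge s1(5) and s2(7): 12
merge s7(9) and 12: 21
merge s6(13) and s5(18): 31
merge s4(19) and 21: 40
merge 31 and 40: 71
merge s3(57) and 71: 128
Each symbol's bit-cost is frequency × depth; summing gives 303 bits (equivalently 12 + 21 + 31 + 40 + 71 + 128).

303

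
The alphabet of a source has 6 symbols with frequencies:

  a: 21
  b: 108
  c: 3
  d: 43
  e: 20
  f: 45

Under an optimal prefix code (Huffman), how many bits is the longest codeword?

Merge the two lowest-weight nodes at each step:
combine c(3), e(20) → 23
combine a(21), 23 → 44
combine d(43), 44 → 87
combine f(45), 87 → 132
combine b(108), 132 → 240
Maximum depth reached is 5.

5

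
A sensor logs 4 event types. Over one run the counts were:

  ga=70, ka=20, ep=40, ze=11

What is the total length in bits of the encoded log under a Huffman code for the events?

243

Greedily combine the two least-frequent nodes:
merge ze(11) and ka(20): 31
merge 31 and ep(40): 71
merge ga(70) and 71: 141
Total encoded bits = sum of merged weights = 31 + 71 + 141 = 243.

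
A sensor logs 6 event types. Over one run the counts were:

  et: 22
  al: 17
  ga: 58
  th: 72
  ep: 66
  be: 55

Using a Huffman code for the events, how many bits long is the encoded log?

713

Greedily combine the two least-frequent nodes:
al(17) + et(22) → 39
39 + be(55) → 94
ga(58) + ep(66) → 124
th(72) + 94 → 166
124 + 166 → 290
Each symbol's bit-cost is frequency × depth; summing gives 713 bits (equivalently 39 + 94 + 124 + 166 + 290).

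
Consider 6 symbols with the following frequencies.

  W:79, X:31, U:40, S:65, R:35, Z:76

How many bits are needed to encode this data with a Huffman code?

823

Build the Huffman tree bottom-up:
merge X(31) and R(35): 66
merge U(40) and S(65): 105
merge 66 and Z(76): 142
merge W(79) and 105: 184
merge 142 and 184: 326
Each symbol's bit-cost is frequency × depth; summing gives 823 bits (equivalently 66 + 105 + 142 + 184 + 326).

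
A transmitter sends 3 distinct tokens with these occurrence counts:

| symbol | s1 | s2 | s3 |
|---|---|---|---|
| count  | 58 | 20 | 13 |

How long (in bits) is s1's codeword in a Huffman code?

Build the tree from the bottom:
combine s3(13), s2(20) → 33
combine 33, s1(58) → 91
s1 is a child of the root — depth 1, so its codeword is a single bit.

1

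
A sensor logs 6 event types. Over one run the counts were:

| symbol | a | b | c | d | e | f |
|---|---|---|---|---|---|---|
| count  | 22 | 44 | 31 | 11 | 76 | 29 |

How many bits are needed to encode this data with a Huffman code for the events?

519

Merge the two smallest weights repeatedly:
merge d(11) and a(22): 33
merge f(29) and c(31): 60
merge 33 and b(44): 77
merge 60 and e(76): 136
merge 77 and 136: 213
The encoded length is the sum of every internal node's weight: 33 + 60 + 77 + 136 + 213 = 519 bits.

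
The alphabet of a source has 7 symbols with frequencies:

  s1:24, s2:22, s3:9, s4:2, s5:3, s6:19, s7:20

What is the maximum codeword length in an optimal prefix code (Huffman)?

5

Merge the two lowest-weight nodes at each step:
s4(2) + s5(3) → 5
5 + s3(9) → 14
14 + s6(19) → 33
s7(20) + s2(22) → 42
s1(24) + 33 → 57
42 + 57 → 99
Maximum depth reached is 5.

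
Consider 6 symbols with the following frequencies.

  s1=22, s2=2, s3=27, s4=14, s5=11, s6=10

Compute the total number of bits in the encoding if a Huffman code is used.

Build the Huffman tree bottom-up:
merge s2(2) and s6(10): 12
merge s5(11) and 12: 23
merge s4(14) and s1(22): 36
merge 23 and s3(27): 50
merge 36 and 50: 86
Each symbol's bit-cost is frequency × depth; summing gives 207 bits (equivalently 12 + 23 + 36 + 50 + 86).

207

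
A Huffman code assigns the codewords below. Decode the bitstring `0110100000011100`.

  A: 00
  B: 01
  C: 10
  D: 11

BCCAABDA

Read left to right; each codeword is recognised as soon as it completes (prefix code):
  01→B | 10→C | 10→C | 00→A | 00→A | 01→B | 11→D | 00→A
Decoded message: BCCAABDA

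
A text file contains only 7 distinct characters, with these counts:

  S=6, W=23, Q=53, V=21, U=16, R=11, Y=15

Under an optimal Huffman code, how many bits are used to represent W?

Huffman merges, smallest pair first:
combine S(6), R(11) → 17
combine Y(15), U(16) → 31
combine 17, V(21) → 38
combine W(23), 31 → 54
combine 38, Q(53) → 91
combine 54, 91 → 145
The subtree containing W is merged 2 times, so code length = 2.

2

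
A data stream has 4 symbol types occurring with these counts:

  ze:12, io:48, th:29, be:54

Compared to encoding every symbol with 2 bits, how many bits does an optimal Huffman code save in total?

Fixed-length: 2 bits × 143 symbols = 286 bits.
Huffman merges:
merge ze(12) and th(29): 41
merge 41 and io(48): 89
merge be(54) and 89: 143
Huffman total = 41 + 89 + 143 = 273 bits.
Saving = 286 − 273 = 13 bits.

13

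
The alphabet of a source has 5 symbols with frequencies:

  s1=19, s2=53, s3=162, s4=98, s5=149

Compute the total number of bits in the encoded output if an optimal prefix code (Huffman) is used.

Merge the two smallest weights repeatedly:
s1(19) + s2(53) → 72
72 + s4(98) → 170
s5(149) + s3(162) → 311
170 + 311 → 481
Each symbol's bit-cost is frequency × depth; summing gives 1034 bits (equivalently 72 + 170 + 311 + 481).

1034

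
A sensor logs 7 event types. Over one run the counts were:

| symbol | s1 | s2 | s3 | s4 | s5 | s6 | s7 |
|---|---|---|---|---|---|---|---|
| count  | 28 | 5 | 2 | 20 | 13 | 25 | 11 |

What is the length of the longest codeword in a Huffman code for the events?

Merge the two lowest-weight nodes at each step:
combine s3(2), s2(5) → 7
combine 7, s7(11) → 18
combine s5(13), 18 → 31
combine s4(20), s6(25) → 45
combine s1(28), 31 → 59
combine 45, 59 → 104
The first pair merged (s3, s2) ends up deepest, at depth 5.

5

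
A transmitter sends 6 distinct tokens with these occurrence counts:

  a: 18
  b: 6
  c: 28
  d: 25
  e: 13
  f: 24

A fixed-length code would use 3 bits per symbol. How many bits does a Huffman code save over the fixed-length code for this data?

58

Fixed-length: 3 bits × 114 symbols = 342 bits.
Huffman merges:
b(6) + e(13) → 19
a(18) + 19 → 37
f(24) + d(25) → 49
c(28) + 37 → 65
49 + 65 → 114
Huffman total = 19 + 37 + 49 + 65 + 114 = 284 bits.
Saving = 342 − 284 = 58 bits.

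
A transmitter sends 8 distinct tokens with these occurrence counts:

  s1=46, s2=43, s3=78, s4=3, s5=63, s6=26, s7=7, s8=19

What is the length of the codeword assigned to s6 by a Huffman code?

3

Build the tree from the bottom:
combine s4(3), s7(7) → 10
combine 10, s8(19) → 29
combine s6(26), 29 → 55
combine s2(43), s1(46) → 89
combine 55, s5(63) → 118
combine s3(78), 89 → 167
combine 118, 167 → 285
s6's leaf is at depth 3, giving a 3-bit codeword.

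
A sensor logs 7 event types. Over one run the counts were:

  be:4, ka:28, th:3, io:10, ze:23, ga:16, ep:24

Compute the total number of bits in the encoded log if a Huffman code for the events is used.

Build the Huffman tree bottom-up:
th(3) + be(4) → 7
7 + io(10) → 17
ga(16) + 17 → 33
ze(23) + ep(24) → 47
ka(28) + 33 → 61
47 + 61 → 108
Total encoded bits = sum of merged weights = 7 + 17 + 33 + 47 + 61 + 108 = 273.

273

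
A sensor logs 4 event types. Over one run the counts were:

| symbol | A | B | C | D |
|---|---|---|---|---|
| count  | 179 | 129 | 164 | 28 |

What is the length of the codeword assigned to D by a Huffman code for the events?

Repeatedly merge the two smallest:
combine D(28), B(129) → 157
combine 157, C(164) → 321
combine A(179), 321 → 500
The subtree containing D is merged 3 times, so code length = 3.

3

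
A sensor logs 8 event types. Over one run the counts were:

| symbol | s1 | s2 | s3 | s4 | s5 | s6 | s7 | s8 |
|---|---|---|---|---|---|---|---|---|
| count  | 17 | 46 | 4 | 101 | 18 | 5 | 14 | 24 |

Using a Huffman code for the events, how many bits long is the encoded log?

552

Build the Huffman tree bottom-up:
combine s3(4), s6(5) → 9
combine 9, s7(14) → 23
combine s1(17), s5(18) → 35
combine 23, s8(24) → 47
combine 35, s2(46) → 81
combine 47, 81 → 128
combine s4(101), 128 → 229
Total encoded bits = sum of merged weights = 9 + 23 + 35 + 47 + 81 + 128 + 229 = 552.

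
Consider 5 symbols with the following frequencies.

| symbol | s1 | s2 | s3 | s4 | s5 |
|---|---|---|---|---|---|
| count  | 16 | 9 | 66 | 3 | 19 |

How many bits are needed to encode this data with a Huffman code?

Build the Huffman tree bottom-up:
merge s4(3) and s2(9): 12
merge 12 and s1(16): 28
merge s5(19) and 28: 47
merge 47 and s3(66): 113
Each symbol's bit-cost is frequency × depth; summing gives 200 bits (equivalently 12 + 28 + 47 + 113).

200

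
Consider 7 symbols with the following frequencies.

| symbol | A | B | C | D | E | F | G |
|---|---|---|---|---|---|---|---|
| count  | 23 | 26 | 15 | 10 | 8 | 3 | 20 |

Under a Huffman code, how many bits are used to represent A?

2

Build the tree from the bottom:
merge F(3) and E(8): 11
merge D(10) and 11: 21
merge C(15) and G(20): 35
merge 21 and A(23): 44
merge B(26) and 35: 61
merge 44 and 61: 105
A sits 2 levels below the root, so its codeword is 2 bits.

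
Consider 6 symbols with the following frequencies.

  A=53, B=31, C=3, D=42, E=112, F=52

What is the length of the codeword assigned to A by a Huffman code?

3

Huffman merges, smallest pair first:
C(3) + B(31) → 34
34 + D(42) → 76
F(52) + A(53) → 105
76 + 105 → 181
E(112) + 181 → 293
A sits 3 levels below the root, so its codeword is 3 bits.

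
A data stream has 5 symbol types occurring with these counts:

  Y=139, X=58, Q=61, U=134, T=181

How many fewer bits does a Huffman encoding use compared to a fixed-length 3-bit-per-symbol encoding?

Fixed-length: 3 bits × 573 symbols = 1719 bits.
Huffman merges:
combine X(58), Q(61) → 119
combine 119, U(134) → 253
combine Y(139), T(181) → 320
combine 253, 320 → 573
Huffman total = 119 + 253 + 320 + 573 = 1265 bits.
Saving = 1719 − 1265 = 454 bits.

454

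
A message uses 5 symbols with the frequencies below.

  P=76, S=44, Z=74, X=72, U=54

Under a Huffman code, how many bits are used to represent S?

Repeatedly merge the two smallest:
combine S(44), U(54) → 98
combine X(72), Z(74) → 146
combine P(76), 98 → 174
combine 146, 174 → 320
The subtree containing S is merged 3 times, so code length = 3.

3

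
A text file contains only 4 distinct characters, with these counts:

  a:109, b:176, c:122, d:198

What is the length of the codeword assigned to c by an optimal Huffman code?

2

Huffman merges, smallest pair first:
merge a(109) and c(122): 231
merge b(176) and d(198): 374
merge 231 and 374: 605
c's leaf is at depth 2, giving a 2-bit codeword.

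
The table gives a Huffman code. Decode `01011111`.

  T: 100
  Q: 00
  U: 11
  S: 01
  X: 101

SSUU

Read left to right; each codeword is recognised as soon as it completes (prefix code):
  01→S | 01→S | 11→U | 11→U
Decoded message: SSUU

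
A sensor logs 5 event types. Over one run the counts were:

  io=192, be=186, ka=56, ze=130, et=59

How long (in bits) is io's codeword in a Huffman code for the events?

Repeatedly merge the two smallest:
combine ka(56), et(59) → 115
combine 115, ze(130) → 245
combine be(186), io(192) → 378
combine 245, 378 → 623
io sits 2 levels below the root, so its codeword is 2 bits.

2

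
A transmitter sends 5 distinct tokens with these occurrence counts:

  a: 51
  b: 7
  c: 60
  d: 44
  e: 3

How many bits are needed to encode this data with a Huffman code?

334

Merge the two smallest weights repeatedly:
e(3) + b(7) → 10
10 + d(44) → 54
a(51) + 54 → 105
c(60) + 105 → 165
Each symbol's bit-cost is frequency × depth; summing gives 334 bits (equivalently 10 + 54 + 105 + 165).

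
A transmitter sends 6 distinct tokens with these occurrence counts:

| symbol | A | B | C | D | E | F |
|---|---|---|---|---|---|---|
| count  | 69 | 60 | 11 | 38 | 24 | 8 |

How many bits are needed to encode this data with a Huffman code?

482

Build the Huffman tree bottom-up:
F(8) + C(11) → 19
19 + E(24) → 43
D(38) + 43 → 81
B(60) + A(69) → 129
81 + 129 → 210
The encoded length is the sum of every internal node's weight: 19 + 43 + 81 + 129 + 210 = 482 bits.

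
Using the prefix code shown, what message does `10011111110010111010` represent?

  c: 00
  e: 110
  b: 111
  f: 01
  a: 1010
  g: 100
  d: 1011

Read left to right; each codeword is recognised as soon as it completes (prefix code):
  100→g | 111→b | 111→b | 100→g | 1011→d | 1010→a
Decoded message: gbbgda

gbbgda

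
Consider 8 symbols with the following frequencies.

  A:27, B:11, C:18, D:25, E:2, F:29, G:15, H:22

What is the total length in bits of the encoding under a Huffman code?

Merge the two smallest weights repeatedly:
combine E(2), B(11) → 13
combine 13, G(15) → 28
combine C(18), H(22) → 40
combine D(25), A(27) → 52
combine 28, F(29) → 57
combine 40, 52 → 92
combine 57, 92 → 149
The encoded length is the sum of every internal node's weight: 13 + 28 + 40 + 52 + 57 + 92 + 149 = 431 bits.

431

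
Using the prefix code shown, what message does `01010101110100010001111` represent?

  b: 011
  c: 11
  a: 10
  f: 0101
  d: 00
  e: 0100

ffceebc

Read left to right; each codeword is recognised as soon as it completes (prefix code):
  0101→f | 0101→f | 11→c | 0100→e | 0100→e | 011→b | 11→c
Decoded message: ffceebc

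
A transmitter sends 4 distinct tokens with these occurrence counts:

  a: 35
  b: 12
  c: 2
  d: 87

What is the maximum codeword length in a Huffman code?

Merge the two lowest-weight nodes at each step:
combine c(2), b(12) → 14
combine 14, a(35) → 49
combine 49, d(87) → 136
The rarest symbols sit at the bottom; the longest codeword is 3 bits.

3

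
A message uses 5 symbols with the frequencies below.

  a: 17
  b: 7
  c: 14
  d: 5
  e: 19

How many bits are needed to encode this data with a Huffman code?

136

Merge the two smallest weights repeatedly:
combine d(5), b(7) → 12
combine 12, c(14) → 26
combine a(17), e(19) → 36
combine 26, 36 → 62
The encoded length is the sum of every internal node's weight: 12 + 26 + 36 + 62 = 136 bits.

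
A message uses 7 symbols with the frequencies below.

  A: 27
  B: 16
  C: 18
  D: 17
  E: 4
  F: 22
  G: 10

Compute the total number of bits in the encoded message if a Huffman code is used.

307

Build the Huffman tree bottom-up:
combine E(4), G(10) → 14
combine 14, B(16) → 30
combine D(17), C(18) → 35
combine F(22), A(27) → 49
combine 30, 35 → 65
combine 49, 65 → 114
The encoded length is the sum of every internal node's weight: 14 + 30 + 35 + 49 + 65 + 114 = 307 bits.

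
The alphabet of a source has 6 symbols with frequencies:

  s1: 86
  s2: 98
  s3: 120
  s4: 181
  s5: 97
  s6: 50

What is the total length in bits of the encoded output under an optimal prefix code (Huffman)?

Merge the two smallest weights repeatedly:
merge s6(50) and s1(86): 136
merge s5(97) and s2(98): 195
merge s3(120) and 136: 256
merge s4(181) and 195: 376
merge 256 and 376: 632
The encoded length is the sum of every internal node's weight: 136 + 195 + 256 + 376 + 632 = 1595 bits.

1595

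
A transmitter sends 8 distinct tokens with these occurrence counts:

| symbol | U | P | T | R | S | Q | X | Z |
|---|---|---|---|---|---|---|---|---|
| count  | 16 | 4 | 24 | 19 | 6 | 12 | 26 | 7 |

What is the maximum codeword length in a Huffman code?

5

Merge the two lowest-weight nodes at each step:
combine P(4), S(6) → 10
combine Z(7), 10 → 17
combine Q(12), U(16) → 28
combine 17, R(19) → 36
combine T(24), X(26) → 50
combine 28, 36 → 64
combine 50, 64 → 114
Maximum depth reached is 5.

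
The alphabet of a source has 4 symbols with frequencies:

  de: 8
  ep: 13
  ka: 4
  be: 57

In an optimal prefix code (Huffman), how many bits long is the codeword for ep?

2

Build the tree from the bottom:
ka(4) + de(8) → 12
12 + ep(13) → 25
25 + be(57) → 82
The subtree containing ep is merged 2 times, so code length = 2.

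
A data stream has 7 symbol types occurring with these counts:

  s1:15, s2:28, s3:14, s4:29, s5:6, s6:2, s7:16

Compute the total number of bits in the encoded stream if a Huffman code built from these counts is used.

Build the Huffman tree bottom-up:
merge s6(2) and s5(6): 8
merge 8 and s3(14): 22
merge s1(15) and s7(16): 31
merge 22 and s2(28): 50
merge s4(29) and 31: 60
merge 50 and 60: 110
The encoded length is the sum of every internal node's weight: 8 + 22 + 31 + 50 + 60 + 110 = 281 bits.

281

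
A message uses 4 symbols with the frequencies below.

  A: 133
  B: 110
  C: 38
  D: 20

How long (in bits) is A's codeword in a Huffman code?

Huffman merges, smallest pair first:
D(20) + C(38) → 58
58 + B(110) → 168
A(133) + 168 → 301
A is a child of the root — depth 1, so its codeword is a single bit.

1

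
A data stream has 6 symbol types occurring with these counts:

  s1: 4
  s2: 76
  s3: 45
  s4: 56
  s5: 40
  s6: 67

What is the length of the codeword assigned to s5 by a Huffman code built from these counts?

4

Repeatedly merge the two smallest:
s1(4) + s5(40) → 44
44 + s3(45) → 89
s4(56) + s6(67) → 123
s2(76) + 89 → 165
123 + 165 → 288
s5's leaf is at depth 4, giving a 4-bit codeword.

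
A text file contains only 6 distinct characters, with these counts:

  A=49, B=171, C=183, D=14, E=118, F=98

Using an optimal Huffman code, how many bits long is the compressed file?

Build the Huffman tree bottom-up:
merge D(14) and A(49): 63
merge 63 and F(98): 161
merge E(118) and 161: 279
merge B(171) and C(183): 354
merge 279 and 354: 633
Each symbol's bit-cost is frequency × depth; summing gives 1490 bits (equivalently 63 + 161 + 279 + 354 + 633).

1490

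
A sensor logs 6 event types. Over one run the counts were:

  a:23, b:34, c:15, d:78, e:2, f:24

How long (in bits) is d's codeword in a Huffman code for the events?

1

Repeatedly merge the two smallest:
merge e(2) and c(15): 17
merge 17 and a(23): 40
merge f(24) and b(34): 58
merge 40 and 58: 98
merge d(78) and 98: 176
d is merged only at the final step, so code length = 1.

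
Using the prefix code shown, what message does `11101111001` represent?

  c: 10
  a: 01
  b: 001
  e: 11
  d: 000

eceeb

Read left to right; each codeword is recognised as soon as it completes (prefix code):
  11→e | 10→c | 11→e | 11→e | 001→b
Decoded message: eceeb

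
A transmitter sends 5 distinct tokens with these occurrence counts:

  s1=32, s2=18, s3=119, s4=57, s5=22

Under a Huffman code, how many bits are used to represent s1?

Build the tree from the bottom:
combine s2(18), s5(22) → 40
combine s1(32), 40 → 72
combine s4(57), 72 → 129
combine s3(119), 129 → 248
The subtree containing s1 is merged 3 times, so code length = 3.

3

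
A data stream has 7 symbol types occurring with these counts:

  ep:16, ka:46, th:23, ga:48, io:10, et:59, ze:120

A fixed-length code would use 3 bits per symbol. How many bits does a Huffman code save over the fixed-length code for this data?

Fixed-length: 3 bits × 322 symbols = 966 bits.
Huffman merges:
combine io(10), ep(16) → 26
combine th(23), 26 → 49
combine ka(46), ga(48) → 94
combine 49, et(59) → 108
combine 94, 108 → 202
combine ze(120), 202 → 322
Huffman total = 26 + 49 + 94 + 108 + 202 + 322 = 801 bits.
Saving = 966 − 801 = 165 bits.

165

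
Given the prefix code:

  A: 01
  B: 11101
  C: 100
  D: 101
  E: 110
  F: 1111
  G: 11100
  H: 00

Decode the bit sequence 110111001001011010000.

EGCDDHH

Read left to right; each codeword is recognised as soon as it completes (prefix code):
  110→E | 11100→G | 100→C | 101→D | 101→D | 00→H | 00→H
Decoded message: EGCDDHH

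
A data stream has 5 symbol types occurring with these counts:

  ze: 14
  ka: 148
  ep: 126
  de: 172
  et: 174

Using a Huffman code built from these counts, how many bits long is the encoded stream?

Merge the two smallest weights repeatedly:
ze(14) + ep(126) → 140
140 + ka(148) → 288
de(172) + et(174) → 346
288 + 346 → 634
Total encoded bits = sum of merged weights = 140 + 288 + 346 + 634 = 1408.

1408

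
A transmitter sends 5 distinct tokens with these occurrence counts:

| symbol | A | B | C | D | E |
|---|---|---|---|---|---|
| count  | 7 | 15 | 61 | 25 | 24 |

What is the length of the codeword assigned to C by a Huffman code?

Repeatedly merge the two smallest:
merge A(7) and B(15): 22
merge 22 and E(24): 46
merge D(25) and 46: 71
merge C(61) and 71: 132
C is merged only at the final step, so code length = 1.

1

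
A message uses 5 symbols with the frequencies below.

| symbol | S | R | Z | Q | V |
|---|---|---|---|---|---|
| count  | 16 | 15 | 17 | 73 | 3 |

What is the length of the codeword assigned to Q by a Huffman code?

Repeatedly merge the two smallest:
merge V(3) and R(15): 18
merge S(16) and Z(17): 33
merge 18 and 33: 51
merge 51 and Q(73): 124
Q sits one level below the root: a 1-bit codeword.

1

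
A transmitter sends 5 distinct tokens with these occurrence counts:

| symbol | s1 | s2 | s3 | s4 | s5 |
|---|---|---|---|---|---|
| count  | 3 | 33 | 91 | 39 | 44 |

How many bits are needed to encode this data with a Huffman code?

Merge the two smallest weights repeatedly:
merge s1(3) and s2(33): 36
merge 36 and s4(39): 75
merge s5(44) and 75: 119
merge s3(91) and 119: 210
Each symbol's bit-cost is frequency × depth; summing gives 440 bits (equivalently 36 + 75 + 119 + 210).

440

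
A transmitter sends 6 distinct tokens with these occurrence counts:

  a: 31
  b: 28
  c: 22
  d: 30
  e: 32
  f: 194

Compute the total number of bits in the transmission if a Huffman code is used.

673

Greedily combine the two least-frequent nodes:
merge c(22) and b(28): 50
merge d(30) and a(31): 61
merge e(32) and 50: 82
merge 61 and 82: 143
merge 143 and f(194): 337
Total encoded bits = sum of merged weights = 50 + 61 + 82 + 143 + 337 = 673.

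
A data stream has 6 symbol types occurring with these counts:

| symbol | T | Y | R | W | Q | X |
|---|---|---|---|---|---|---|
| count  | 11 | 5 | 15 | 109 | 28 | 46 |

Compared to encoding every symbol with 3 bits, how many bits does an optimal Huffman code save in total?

Fixed-length: 3 bits × 214 symbols = 642 bits.
Huffman merges:
Y(5) + T(11) → 16
R(15) + 16 → 31
Q(28) + 31 → 59
X(46) + 59 → 105
105 + W(109) → 214
Huffman total = 16 + 31 + 59 + 105 + 214 = 425 bits.
Saving = 642 − 425 = 217 bits.

217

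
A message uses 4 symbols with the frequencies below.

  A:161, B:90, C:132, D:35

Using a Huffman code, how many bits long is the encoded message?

Greedily combine the two least-frequent nodes:
D(35) + B(90) → 125
125 + C(132) → 257
A(161) + 257 → 418
Total encoded bits = sum of merged weights = 125 + 257 + 418 = 800.

800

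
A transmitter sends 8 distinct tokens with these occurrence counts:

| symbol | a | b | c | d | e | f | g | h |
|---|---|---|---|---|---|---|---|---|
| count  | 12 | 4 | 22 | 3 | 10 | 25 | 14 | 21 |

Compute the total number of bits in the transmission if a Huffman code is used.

310

Build the Huffman tree bottom-up:
combine d(3), b(4) → 7
combine 7, e(10) → 17
combine a(12), g(14) → 26
combine 17, h(21) → 38
combine c(22), f(25) → 47
combine 26, 38 → 64
combine 47, 64 → 111
Each symbol's bit-cost is frequency × depth; summing gives 310 bits (equivalently 7 + 17 + 26 + 38 + 47 + 64 + 111).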